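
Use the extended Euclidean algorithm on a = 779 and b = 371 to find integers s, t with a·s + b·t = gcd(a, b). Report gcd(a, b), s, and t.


Euclidean algorithm on (779, 371) — divide until remainder is 0:
  779 = 2 · 371 + 37
  371 = 10 · 37 + 1
  37 = 37 · 1 + 0
gcd(779, 371) = 1.
Track Bezout coefficients alongside the remainders: start with r₀ = 779 = a·1 + b·0 (s = 1, t = 0) and r₁ = 371 = a·0 + b·1 (s = 0, t = 1); each new remainder r_{k+1} = r_{k-1} − q_k·r_k inherits s_{k+1} = s_{k-1} − q_k·s_k, t_{k+1} = t_{k-1} − q_k·t_k, so r_k = a·s_k + b·t_k at every step:
  q = 2: r = 37, s = 1 − 2·0 = 1, t = 0 − 2·1 = -2  (check: 779·1 + 371·(-2) = 37)
  q = 10: r = 1, s = 0 − 10·1 = -10, t = 1 − 10·(-2) = 21  (check: 779·(-10) + 371·21 = 1)
The row with r = 1 (the gcd) gives the Bezout coefficients s = -10, t = 21.
Result: 779 · (-10) + 371 · (21) = 1.

gcd(779, 371) = 1; s = -10, t = 21 (check: 779·(-10) + 371·21 = 1).


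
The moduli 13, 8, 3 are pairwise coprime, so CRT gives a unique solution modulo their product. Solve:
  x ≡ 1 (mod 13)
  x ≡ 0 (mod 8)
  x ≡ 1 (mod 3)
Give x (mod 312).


Moduli 13, 8, 3 are pairwise coprime; by CRT there is a unique solution modulo M = 13 · 8 · 3 = 312.
Solve pairwise, accumulating the modulus:
  Start with x ≡ 1 (mod 13).
  Combine with x ≡ 0 (mod 8): since gcd(13, 8) = 1, we get a unique residue mod 104.
    Write x = 1 + 13·t and substitute into x ≡ 0 (mod 8): 13·t ≡ 0 − 1 = -1 (mod 8).
    Reduce coefficients mod 8: 5·t ≡ 7 (mod 8).
    The inverse of 5 mod 8 is 5 (since 5·5 = 25 = 3·8 + 1), so t ≡ 5·7 = 35 ≡ 3 (mod 8).
    Then x = 1 + 13·3 = 40, valid modulo lcm(13, 8) = 104: x ≡ 40 (mod 104).
  Combine with x ≡ 1 (mod 3): since gcd(104, 3) = 1, we get a unique residue mod 312.
    Write x = 40 + 104·t and substitute into x ≡ 1 (mod 3): 104·t ≡ 1 − 40 = -39 (mod 3).
    Reduce coefficients mod 3: 2·t ≡ 0 (mod 3).
    The inverse of 2 mod 3 is 2 (since 2·2 = 4 = 1·3 + 1), so t ≡ 2·0 = 0 ≡ 0 (mod 3).
    Then x = 40 + 104·0 = 40, valid modulo lcm(104, 3) = 312: x ≡ 40 (mod 312).
Verify: 40 mod 13 = 1 ✓, 40 mod 8 = 0 ✓, 40 mod 3 = 1 ✓.

x ≡ 40 (mod 312).


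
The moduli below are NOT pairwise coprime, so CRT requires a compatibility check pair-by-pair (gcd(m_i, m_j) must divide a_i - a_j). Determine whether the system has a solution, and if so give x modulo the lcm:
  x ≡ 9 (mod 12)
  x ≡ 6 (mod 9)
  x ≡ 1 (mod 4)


Moduli 12, 9, 4 are not pairwise coprime, so CRT works modulo lcm(m_i) when all pairwise compatibility conditions hold.
Pairwise compatibility: gcd(m_i, m_j) must divide a_i - a_j for every pair.
Merge one congruence at a time:
  Start: x ≡ 9 (mod 12).
  Combine with x ≡ 6 (mod 9): gcd(12, 9) = 3; 6 - 9 = -3, which IS divisible by 3, so compatible.
    Write x = 9 + 12·t and substitute into x ≡ 6 (mod 9): 12·t ≡ 6 − 9 = -3 (mod 9).
    Divide the congruence (and modulus) by g = 3: 4·t ≡ -1 (mod 3).
    Reduce coefficients mod 3: 1·t ≡ 2 (mod 3).
    So t ≡ 2 (mod 3).
    Then x = 9 + 12·2 = 33, valid modulo lcm(12, 9) = 36: x ≡ 33 (mod 36).
  Combine with x ≡ 1 (mod 4): gcd(36, 4) = 4; 1 - 33 = -32, which IS divisible by 4, so compatible.
    Write x = 33 + 36·t and substitute into x ≡ 1 (mod 4): 36·t ≡ 1 − 33 = -32 (mod 4).
    Divide the congruence (and modulus) by g = 4: 9·t ≡ -8 (mod 1).
    Modulo 1 every t works; take t = 0.
    Then x = 33 + 36·0 = 33, valid modulo lcm(36, 4) = 36: x ≡ 33 (mod 36).
Verify: 33 mod 12 = 9, 33 mod 9 = 6, 33 mod 4 = 1.

x ≡ 33 (mod 36).


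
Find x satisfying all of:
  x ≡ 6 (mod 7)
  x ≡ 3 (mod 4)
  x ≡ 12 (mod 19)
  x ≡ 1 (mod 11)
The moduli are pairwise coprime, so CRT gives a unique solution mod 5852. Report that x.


Product of moduli M = 7 · 4 · 19 · 11 = 5852.
Merge one congruence at a time:
  Start: x ≡ 6 (mod 7).
  Combine with x ≡ 3 (mod 4); new modulus lcm = 28.
    Write x = 6 + 7·t and substitute into x ≡ 3 (mod 4): 7·t ≡ 3 − 6 = -3 (mod 4).
    Reduce coefficients mod 4: 3·t ≡ 1 (mod 4).
    The inverse of 3 mod 4 is 3 (since 3·3 = 9 = 2·4 + 1), so t ≡ 3·1 = 3 ≡ 3 (mod 4).
    Then x = 6 + 7·3 = 27, valid modulo lcm(7, 4) = 28: x ≡ 27 (mod 28).
  Combine with x ≡ 12 (mod 19); new modulus lcm = 532.
    Write x = 27 + 28·t and substitute into x ≡ 12 (mod 19): 28·t ≡ 12 − 27 = -15 (mod 19).
    Reduce coefficients mod 19: 9·t ≡ 4 (mod 19).
    The inverse of 9 mod 19 is 17 (since 9·17 = 153 = 8·19 + 1), so t ≡ 17·4 = 68 ≡ 11 (mod 19).
    Then x = 27 + 28·11 = 335, valid modulo lcm(28, 19) = 532: x ≡ 335 (mod 532).
  Combine with x ≡ 1 (mod 11); new modulus lcm = 5852.
    Write x = 335 + 532·t and substitute into x ≡ 1 (mod 11): 532·t ≡ 1 − 335 = -334 (mod 11).
    Reduce coefficients mod 11: 4·t ≡ 7 (mod 11).
    The inverse of 4 mod 11 is 3 (since 4·3 = 12 = 1·11 + 1), so t ≡ 3·7 = 21 ≡ 10 (mod 11).
    Then x = 335 + 532·10 = 5655, valid modulo lcm(532, 11) = 5852: x ≡ 5655 (mod 5852).
Verify against each original: 5655 mod 7 = 6, 5655 mod 4 = 3, 5655 mod 19 = 12, 5655 mod 11 = 1.

x ≡ 5655 (mod 5852).


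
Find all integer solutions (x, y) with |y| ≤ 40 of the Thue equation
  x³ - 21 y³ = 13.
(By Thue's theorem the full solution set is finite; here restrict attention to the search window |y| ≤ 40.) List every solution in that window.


The equation is x³ - 21y³ = 13. For fixed y, x³ = 21·y³ + 13, so a solution requires the RHS to be a perfect cube.
Strategy: iterate y from -40 to 40, compute RHS = 21·y³ + 13, and check whether it is a (positive or negative) perfect cube.
Check small values of y:
  y = 0: RHS = 13 is not a perfect cube.
  y = 1: RHS = 34 is not a perfect cube.
  y = -1: RHS = -8 = (-2)³ ⇒ x = -2 works.
  y = 2: RHS = 181 is not a perfect cube.
  y = -2: RHS = -155 is not a perfect cube.
  y = 3: RHS = 580 is not a perfect cube.
  y = -3: RHS = -554 is not a perfect cube.
Continuing, at y = -4: RHS = -1331 = (-11)³ ⇒ x = -11 works.
Searching the remaining y in |y| ≤ 40 finds no further solutions.
Collected solutions: (-2, -1), (-11, -4).

Solutions (with |y| ≤ 40): (-2, -1), (-11, -4).


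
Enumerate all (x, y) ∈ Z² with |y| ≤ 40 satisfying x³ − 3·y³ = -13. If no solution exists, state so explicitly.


The equation is x³ - 3y³ = -13. For fixed y, x³ = 3·y³ − 13, so a solution requires the RHS to be a perfect cube.
Strategy: iterate y from -40 to 40, compute RHS = 3·y³ − 13, and check whether it is a (positive or negative) perfect cube.
Check small values of y:
  y = 0: RHS = -13 is not a perfect cube.
  y = 1: RHS = -10 is not a perfect cube.
  y = -1: RHS = -16 is not a perfect cube.
  y = 2: RHS = 11 is not a perfect cube.
  y = -2: RHS = -37 is not a perfect cube.
  y = 3: RHS = 68 is not a perfect cube.
  y = -3: RHS = -94 is not a perfect cube.
Continuing the search up to |y| = 40 finds no solutions either.
No (x, y) in the scanned range satisfies the equation.

No integer solutions with |y| ≤ 40.


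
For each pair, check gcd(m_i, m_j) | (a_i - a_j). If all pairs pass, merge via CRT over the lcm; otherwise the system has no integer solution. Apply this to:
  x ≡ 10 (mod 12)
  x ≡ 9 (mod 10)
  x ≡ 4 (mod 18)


Moduli 12, 10, 18 are not pairwise coprime, so CRT works modulo lcm(m_i) when all pairwise compatibility conditions hold.
Pairwise compatibility: gcd(m_i, m_j) must divide a_i - a_j for every pair.
Merge one congruence at a time:
  Start: x ≡ 10 (mod 12).
  Combine with x ≡ 9 (mod 10): gcd(12, 10) = 2, and 9 - 10 = -1 is NOT divisible by 2.
    ⇒ system is inconsistent (no integer solution).

No solution (the system is inconsistent).


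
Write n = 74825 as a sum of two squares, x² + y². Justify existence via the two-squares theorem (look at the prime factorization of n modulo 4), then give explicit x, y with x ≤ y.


Step 1: Factor n = 74825 = 5^2 · 41 · 73.
Step 2: Check the mod-4 condition on each prime factor: 5 ≡ 1 (mod 4), exponent 2; 41 ≡ 1 (mod 4), exponent 1; 73 ≡ 1 (mod 4), exponent 1.
All primes ≡ 3 (mod 4) appear to even exponent (or don't appear), so by the two-squares theorem n IS expressible as a sum of two squares.
Step 3: Build a representation. Group n = k² · m with k = 5 and m = 41 · 73 = 2993 (a product of primes ≡ 1 (mod 4)); a representation of m scales to one of n via (k·x)² + (k·y)² = k²(x² + y²). Each prime p ≡ 1 (mod 4) is itself a sum of two squares; find a² by testing p − a² for a perfect square:
  41: 41 − 1² = 40, 41 − 2² = 37, 41 − 3² = 32, 41 − 4² = 25 = 5² ⇒ 41 = 4² + 5².
  73: 73 − 1² = 72, 73 − 2² = 69, 73 − 3² = 64 = 8² ⇒ 73 = 3² + 8².
  Combine using the Brahmagupta–Fibonacci identity (a² + b²)(c² + d²) = (ac − bd)² + (ad + bc)² = (ac + bd)² + (ad − bc)²:
  41 · 73 = 2993: from (4² + 5²)(3² + 8²), take (4·3 − 5·8, 4·8 + 5·3) = (12 − 40, 32 + 15) = (-28, 47); dropping signs (only squares matter) gives (28, 47); check 28² + 47² = 784 + 2209 = 2993 ✓.
  Scale by k = 5: (5·28, 5·47) = (140, 235).
Step 4: Order so x ≤ y and verify: 140² + 235² = 19600 + 55225 = 74825 = n. ✓

n = 74825 = 140² + 235² (one valid representation with x ≤ y).


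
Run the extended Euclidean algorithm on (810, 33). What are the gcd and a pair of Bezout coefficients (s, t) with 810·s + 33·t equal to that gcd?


Euclidean algorithm on (810, 33) — divide until remainder is 0:
  810 = 24 · 33 + 18
  33 = 1 · 18 + 15
  18 = 1 · 15 + 3
  15 = 5 · 3 + 0
gcd(810, 33) = 3.
Track Bezout coefficients alongside the remainders: start with r₀ = 810 = a·1 + b·0 (s = 1, t = 0) and r₁ = 33 = a·0 + b·1 (s = 0, t = 1); each new remainder r_{k+1} = r_{k-1} − q_k·r_k inherits s_{k+1} = s_{k-1} − q_k·s_k, t_{k+1} = t_{k-1} − q_k·t_k, so r_k = a·s_k + b·t_k at every step:
  q = 24: r = 18, s = 1 − 24·0 = 1, t = 0 − 24·1 = -24  (check: 810·1 + 33·(-24) = 18)
  q = 1: r = 15, s = 0 − 1·1 = -1, t = 1 − 1·(-24) = 25  (check: 810·(-1) + 33·25 = 15)
  q = 1: r = 3, s = 1 − 1·(-1) = 2, t = -24 − 1·25 = -49  (check: 810·2 + 33·(-49) = 3)
The row with r = 3 (the gcd) gives the Bezout coefficients s = 2, t = -49.
Result: 810 · (2) + 33 · (-49) = 3.

gcd(810, 33) = 3; s = 2, t = -49 (check: 810·2 + 33·(-49) = 3).


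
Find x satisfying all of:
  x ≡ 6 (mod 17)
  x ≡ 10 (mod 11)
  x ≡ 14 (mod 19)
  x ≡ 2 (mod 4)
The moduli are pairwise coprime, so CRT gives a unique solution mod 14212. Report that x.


Product of moduli M = 17 · 11 · 19 · 4 = 14212.
Merge one congruence at a time:
  Start: x ≡ 6 (mod 17).
  Combine with x ≡ 10 (mod 11); new modulus lcm = 187.
    Write x = 6 + 17·t and substitute into x ≡ 10 (mod 11): 17·t ≡ 10 − 6 = 4 (mod 11).
    Reduce coefficients mod 11: 6·t ≡ 4 (mod 11).
    The inverse of 6 mod 11 is 2 (since 6·2 = 12 = 1·11 + 1), so t ≡ 2·4 = 8 ≡ 8 (mod 11).
    Then x = 6 + 17·8 = 142, valid modulo lcm(17, 11) = 187: x ≡ 142 (mod 187).
  Combine with x ≡ 14 (mod 19); new modulus lcm = 3553.
    Write x = 142 + 187·t and substitute into x ≡ 14 (mod 19): 187·t ≡ 14 − 142 = -128 (mod 19).
    Reduce coefficients mod 19: 16·t ≡ 5 (mod 19).
    The inverse of 16 mod 19 is 6 (since 16·6 = 96 = 5·19 + 1), so t ≡ 6·5 = 30 ≡ 11 (mod 19).
    Then x = 142 + 187·11 = 2199, valid modulo lcm(187, 19) = 3553: x ≡ 2199 (mod 3553).
  Combine with x ≡ 2 (mod 4); new modulus lcm = 14212.
    Write x = 2199 + 3553·t and substitute into x ≡ 2 (mod 4): 3553·t ≡ 2 − 2199 = -2197 (mod 4).
    Reduce coefficients mod 4: 1·t ≡ 3 (mod 4).
    So t ≡ 3 (mod 4).
    Then x = 2199 + 3553·3 = 12858, valid modulo lcm(3553, 4) = 14212: x ≡ 12858 (mod 14212).
Verify against each original: 12858 mod 17 = 6, 12858 mod 11 = 10, 12858 mod 19 = 14, 12858 mod 4 = 2.

x ≡ 12858 (mod 14212).


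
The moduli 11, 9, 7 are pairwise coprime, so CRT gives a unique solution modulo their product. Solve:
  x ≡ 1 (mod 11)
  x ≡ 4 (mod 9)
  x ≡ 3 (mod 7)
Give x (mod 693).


Moduli 11, 9, 7 are pairwise coprime; by CRT there is a unique solution modulo M = 11 · 9 · 7 = 693.
Solve pairwise, accumulating the modulus:
  Start with x ≡ 1 (mod 11).
  Combine with x ≡ 4 (mod 9): since gcd(11, 9) = 1, we get a unique residue mod 99.
    Write x = 1 + 11·t and substitute into x ≡ 4 (mod 9): 11·t ≡ 4 − 1 = 3 (mod 9).
    Reduce coefficients mod 9: 2·t ≡ 3 (mod 9).
    The inverse of 2 mod 9 is 5 (since 2·5 = 10 = 1·9 + 1), so t ≡ 5·3 = 15 ≡ 6 (mod 9).
    Then x = 1 + 11·6 = 67, valid modulo lcm(11, 9) = 99: x ≡ 67 (mod 99).
  Combine with x ≡ 3 (mod 7): since gcd(99, 7) = 1, we get a unique residue mod 693.
    Write x = 67 + 99·t and substitute into x ≡ 3 (mod 7): 99·t ≡ 3 − 67 = -64 (mod 7).
    Reduce coefficients mod 7: 1·t ≡ 6 (mod 7).
    So t ≡ 6 (mod 7).
    Then x = 67 + 99·6 = 661, valid modulo lcm(99, 7) = 693: x ≡ 661 (mod 693).
Verify: 661 mod 11 = 1 ✓, 661 mod 9 = 4 ✓, 661 mod 7 = 3 ✓.

x ≡ 661 (mod 693).


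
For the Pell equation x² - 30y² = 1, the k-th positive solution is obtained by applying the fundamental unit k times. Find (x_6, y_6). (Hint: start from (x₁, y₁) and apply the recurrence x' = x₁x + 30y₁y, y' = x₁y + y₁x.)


Step 1: Find the fundamental solution (x₁, y₁) of x² - 30y² = 1.
  Expand √30 as a continued fraction. a₀ = ⌊√30⌋ = 5; iterate m_{k+1} = d_k·a_k − m_k, d_{k+1} = (30 − m_{k+1}²)/d_k, a_{k+1} = ⌊(a₀ + m_{k+1})/d_{k+1}⌋ (starting m₀ = 0, d₀ = 1), with convergents p_k = a_k·p_{k-1} + p_{k-2}, q_k = a_k·q_{k-1} + q_{k-2} (p₋₁ = 1, q₋₁ = 0):
  k = 0: a₀ = 5; p₀/q₀ = 5/1; p₀² − 30·q₀² = 25 − 30 = -5.
  k = 1: m = 5, d = 5, a = ⌊(5 + 5)/5⌋ = 2; p/q = (2·5 + 1)/(2·1 + 0) = 11/2; p² − 30·q² = 121 − 120 = 1.
  The first convergent with p² − 30·q² = 1 gives the fundamental solution (x₁, y₁) = (11, 2).
Step 2: Apply the recurrence (x_{n+1}, y_{n+1}) = (x₁x_n + 30y₁y_n, x₁y_n + y₁x_n) repeatedly.
  From (x_1, y_1) = (11, 2): x_2 = 11·11 + 30·2·2 = 241; y_2 = 11·2 + 2·11 = 44.
  From (x_2, y_2) = (241, 44): x_3 = 11·241 + 30·2·44 = 5291; y_3 = 11·44 + 2·241 = 966.
  From (x_3, y_3) = (5291, 966): x_4 = 11·5291 + 30·2·966 = 116161; y_4 = 11·966 + 2·5291 = 21208.
  From (x_4, y_4) = (116161, 21208): x_5 = 11·116161 + 30·2·21208 = 2550251; y_5 = 11·21208 + 2·116161 = 465610.
  From (x_5, y_5) = (2550251, 465610): x_6 = 11·2550251 + 30·2·465610 = 55989361; y_6 = 11·465610 + 2·2550251 = 10222212.
Step 3: Verify x_6² - 30·y_6² = 3134808545188321 - 3134808545188320 = 1 (should be 1). ✓

(x_1, y_1) = (11, 2); (x_6, y_6) = (55989361, 10222212).


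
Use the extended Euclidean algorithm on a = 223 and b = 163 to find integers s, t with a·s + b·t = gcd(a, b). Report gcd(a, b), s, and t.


Euclidean algorithm on (223, 163) — divide until remainder is 0:
  223 = 1 · 163 + 60
  163 = 2 · 60 + 43
  60 = 1 · 43 + 17
  43 = 2 · 17 + 9
  17 = 1 · 9 + 8
  9 = 1 · 8 + 1
  8 = 8 · 1 + 0
gcd(223, 163) = 1.
Track Bezout coefficients alongside the remainders: start with r₀ = 223 = a·1 + b·0 (s = 1, t = 0) and r₁ = 163 = a·0 + b·1 (s = 0, t = 1); each new remainder r_{k+1} = r_{k-1} − q_k·r_k inherits s_{k+1} = s_{k-1} − q_k·s_k, t_{k+1} = t_{k-1} − q_k·t_k, so r_k = a·s_k + b·t_k at every step:
  q = 1: r = 60, s = 1 − 1·0 = 1, t = 0 − 1·1 = -1  (check: 223·1 + 163·(-1) = 60)
  q = 2: r = 43, s = 0 − 2·1 = -2, t = 1 − 2·(-1) = 3  (check: 223·(-2) + 163·3 = 43)
  q = 1: r = 17, s = 1 − 1·(-2) = 3, t = -1 − 1·3 = -4  (check: 223·3 + 163·(-4) = 17)
  q = 2: r = 9, s = -2 − 2·3 = -8, t = 3 − 2·(-4) = 11  (check: 223·(-8) + 163·11 = 9)
  q = 1: r = 8, s = 3 − 1·(-8) = 11, t = -4 − 1·11 = -15  (check: 223·11 + 163·(-15) = 8)
  q = 1: r = 1, s = -8 − 1·11 = -19, t = 11 − 1·(-15) = 26  (check: 223·(-19) + 163·26 = 1)
The row with r = 1 (the gcd) gives the Bezout coefficients s = -19, t = 26.
Result: 223 · (-19) + 163 · (26) = 1.

gcd(223, 163) = 1; s = -19, t = 26 (check: 223·(-19) + 163·26 = 1).


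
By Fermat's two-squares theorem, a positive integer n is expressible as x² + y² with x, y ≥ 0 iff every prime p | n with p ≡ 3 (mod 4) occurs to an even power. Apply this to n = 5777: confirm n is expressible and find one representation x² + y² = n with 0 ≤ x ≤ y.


Step 1: Factor n = 5777 = 53 · 109.
Step 2: Check the mod-4 condition on each prime factor: 53 ≡ 1 (mod 4), exponent 1; 109 ≡ 1 (mod 4), exponent 1.
All primes ≡ 3 (mod 4) appear to even exponent (or don't appear), so by the two-squares theorem n IS expressible as a sum of two squares.
Step 3: Build a representation. Here n = 53 · 109 is a product of primes ≡ 1 (mod 4). Each prime p ≡ 1 (mod 4) is itself a sum of two squares; find a² by testing p − a² for a perfect square:
  53: 53 − 1² = 52, 53 − 2² = 49 = 7² ⇒ 53 = 2² + 7².
  109: 109 − 1² = 108, 109 − 2² = 105, 109 − 3² = 100 = 10² ⇒ 109 = 3² + 10².
  Combine using the Brahmagupta–Fibonacci identity (a² + b²)(c² + d²) = (ac − bd)² + (ad + bc)² = (ac + bd)² + (ad − bc)²:
  53 · 109 = 5777: from (2² + 7²)(3² + 10²), take (2·3 − 7·10, 2·10 + 7·3) = (6 − 70, 20 + 21) = (-64, 41); dropping signs (only squares matter) gives (64, 41); check 64² + 41² = 4096 + 1681 = 5777 ✓.
Step 4: Order so x ≤ y and verify: 41² + 64² = 1681 + 4096 = 5777 = n. ✓

n = 5777 = 41² + 64² (one valid representation with x ≤ y).


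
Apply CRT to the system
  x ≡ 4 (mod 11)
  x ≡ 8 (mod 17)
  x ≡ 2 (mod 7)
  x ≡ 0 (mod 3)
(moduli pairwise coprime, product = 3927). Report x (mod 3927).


Product of moduli M = 11 · 17 · 7 · 3 = 3927.
Merge one congruence at a time:
  Start: x ≡ 4 (mod 11).
  Combine with x ≡ 8 (mod 17); new modulus lcm = 187.
    Write x = 4 + 11·t and substitute into x ≡ 8 (mod 17): 11·t ≡ 8 − 4 = 4 (mod 17).
    The inverse of 11 mod 17 is 14 (since 11·14 = 154 = 9·17 + 1), so t ≡ 14·4 = 56 ≡ 5 (mod 17).
    Then x = 4 + 11·5 = 59, valid modulo lcm(11, 17) = 187: x ≡ 59 (mod 187).
  Combine with x ≡ 2 (mod 7); new modulus lcm = 1309.
    Write x = 59 + 187·t and substitute into x ≡ 2 (mod 7): 187·t ≡ 2 − 59 = -57 (mod 7).
    Reduce coefficients mod 7: 5·t ≡ 6 (mod 7).
    The inverse of 5 mod 7 is 3 (since 5·3 = 15 = 2·7 + 1), so t ≡ 3·6 = 18 ≡ 4 (mod 7).
    Then x = 59 + 187·4 = 807, valid modulo lcm(187, 7) = 1309: x ≡ 807 (mod 1309).
  Combine with x ≡ 0 (mod 3); new modulus lcm = 3927.
    Write x = 807 + 1309·t and substitute into x ≡ 0 (mod 3): 1309·t ≡ 0 − 807 = -807 (mod 3).
    Reduce coefficients mod 3: 1·t ≡ 0 (mod 3).
    So t ≡ 0 (mod 3).
    Then x = 807 + 1309·0 = 807, valid modulo lcm(1309, 3) = 3927: x ≡ 807 (mod 3927).
Verify against each original: 807 mod 11 = 4, 807 mod 17 = 8, 807 mod 7 = 2, 807 mod 3 = 0.

x ≡ 807 (mod 3927).


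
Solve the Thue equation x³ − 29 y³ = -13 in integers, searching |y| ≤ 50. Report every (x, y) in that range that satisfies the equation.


The equation is x³ - 29y³ = -13. For fixed y, x³ = 29·y³ − 13, so a solution requires the RHS to be a perfect cube.
Strategy: iterate y from -50 to 50, compute RHS = 29·y³ − 13, and check whether it is a (positive or negative) perfect cube.
Check small values of y:
  y = 0: RHS = -13 is not a perfect cube.
  y = 1: RHS = 16 is not a perfect cube.
  y = -1: RHS = -42 is not a perfect cube.
  y = 2: RHS = 219 is not a perfect cube.
  y = -2: RHS = -245 is not a perfect cube.
  y = 3: RHS = 770 is not a perfect cube.
  y = -3: RHS = -796 is not a perfect cube.
Continuing the search up to |y| = 50 finds no solutions either.
No (x, y) in the scanned range satisfies the equation.

No integer solutions with |y| ≤ 50.


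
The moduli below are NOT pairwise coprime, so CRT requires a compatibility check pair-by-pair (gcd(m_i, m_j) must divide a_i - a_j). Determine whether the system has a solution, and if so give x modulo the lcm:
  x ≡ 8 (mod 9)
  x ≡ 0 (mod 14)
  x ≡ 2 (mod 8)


Moduli 9, 14, 8 are not pairwise coprime, so CRT works modulo lcm(m_i) when all pairwise compatibility conditions hold.
Pairwise compatibility: gcd(m_i, m_j) must divide a_i - a_j for every pair.
Merge one congruence at a time:
  Start: x ≡ 8 (mod 9).
  Combine with x ≡ 0 (mod 14): gcd(9, 14) = 1; 0 - 8 = -8, which IS divisible by 1, so compatible.
    Write x = 8 + 9·t and substitute into x ≡ 0 (mod 14): 9·t ≡ 0 − 8 = -8 (mod 14).
    Reduce coefficients mod 14: 9·t ≡ 6 (mod 14).
    The inverse of 9 mod 14 is 11 (since 9·11 = 99 = 7·14 + 1), so t ≡ 11·6 = 66 ≡ 10 (mod 14).
    Then x = 8 + 9·10 = 98, valid modulo lcm(9, 14) = 126: x ≡ 98 (mod 126).
  Combine with x ≡ 2 (mod 8): gcd(126, 8) = 2; 2 - 98 = -96, which IS divisible by 2, so compatible.
    Write x = 98 + 126·t and substitute into x ≡ 2 (mod 8): 126·t ≡ 2 − 98 = -96 (mod 8).
    Divide the congruence (and modulus) by g = 2: 63·t ≡ -48 (mod 4).
    Reduce coefficients mod 4: 3·t ≡ 0 (mod 4).
    The inverse of 3 mod 4 is 3 (since 3·3 = 9 = 2·4 + 1), so t ≡ 3·0 = 0 ≡ 0 (mod 4).
    Then x = 98 + 126·0 = 98, valid modulo lcm(126, 8) = 504: x ≡ 98 (mod 504).
Verify: 98 mod 9 = 8, 98 mod 14 = 0, 98 mod 8 = 2.

x ≡ 98 (mod 504).


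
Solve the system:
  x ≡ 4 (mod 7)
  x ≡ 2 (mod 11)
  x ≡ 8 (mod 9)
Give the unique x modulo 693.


Moduli 7, 11, 9 are pairwise coprime; by CRT there is a unique solution modulo M = 7 · 11 · 9 = 693.
Solve pairwise, accumulating the modulus:
  Start with x ≡ 4 (mod 7).
  Combine with x ≡ 2 (mod 11): since gcd(7, 11) = 1, we get a unique residue mod 77.
    Write x = 4 + 7·t and substitute into x ≡ 2 (mod 11): 7·t ≡ 2 − 4 = -2 (mod 11).
    Reduce coefficients mod 11: 7·t ≡ 9 (mod 11).
    The inverse of 7 mod 11 is 8 (since 7·8 = 56 = 5·11 + 1), so t ≡ 8·9 = 72 ≡ 6 (mod 11).
    Then x = 4 + 7·6 = 46, valid modulo lcm(7, 11) = 77: x ≡ 46 (mod 77).
  Combine with x ≡ 8 (mod 9): since gcd(77, 9) = 1, we get a unique residue mod 693.
    Write x = 46 + 77·t and substitute into x ≡ 8 (mod 9): 77·t ≡ 8 − 46 = -38 (mod 9).
    Reduce coefficients mod 9: 5·t ≡ 7 (mod 9).
    The inverse of 5 mod 9 is 2 (since 5·2 = 10 = 1·9 + 1), so t ≡ 2·7 = 14 ≡ 5 (mod 9).
    Then x = 46 + 77·5 = 431, valid modulo lcm(77, 9) = 693: x ≡ 431 (mod 693).
Verify: 431 mod 7 = 4 ✓, 431 mod 11 = 2 ✓, 431 mod 9 = 8 ✓.

x ≡ 431 (mod 693).


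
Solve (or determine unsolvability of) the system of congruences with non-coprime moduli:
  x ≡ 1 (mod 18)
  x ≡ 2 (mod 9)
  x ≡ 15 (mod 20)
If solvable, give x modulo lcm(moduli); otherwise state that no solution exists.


Moduli 18, 9, 20 are not pairwise coprime, so CRT works modulo lcm(m_i) when all pairwise compatibility conditions hold.
Pairwise compatibility: gcd(m_i, m_j) must divide a_i - a_j for every pair.
Merge one congruence at a time:
  Start: x ≡ 1 (mod 18).
  Combine with x ≡ 2 (mod 9): gcd(18, 9) = 9, and 2 - 1 = 1 is NOT divisible by 9.
    ⇒ system is inconsistent (no integer solution).

No solution (the system is inconsistent).


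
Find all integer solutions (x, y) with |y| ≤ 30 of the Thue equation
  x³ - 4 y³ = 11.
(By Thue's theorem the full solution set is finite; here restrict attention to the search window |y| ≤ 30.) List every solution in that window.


The equation is x³ - 4y³ = 11. For fixed y, x³ = 4·y³ + 11, so a solution requires the RHS to be a perfect cube.
Strategy: iterate y from -30 to 30, compute RHS = 4·y³ + 11, and check whether it is a (positive or negative) perfect cube.
Check small values of y:
  y = 0: RHS = 11 is not a perfect cube.
  y = 1: RHS = 15 is not a perfect cube.
  y = -1: RHS = 7 is not a perfect cube.
  y = 2: RHS = 43 is not a perfect cube.
  y = -2: RHS = -21 is not a perfect cube.
  y = 3: RHS = 119 is not a perfect cube.
  y = -3: RHS = -97 is not a perfect cube.
Continuing the search up to |y| = 30 finds no solutions either.
No (x, y) in the scanned range satisfies the equation.

No integer solutions with |y| ≤ 30.


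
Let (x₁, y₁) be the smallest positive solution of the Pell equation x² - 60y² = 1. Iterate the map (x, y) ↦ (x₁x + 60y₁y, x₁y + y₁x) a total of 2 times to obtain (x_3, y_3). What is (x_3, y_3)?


Step 1: Find the fundamental solution (x₁, y₁) of x² - 60y² = 1.
  Expand √60 as a continued fraction. a₀ = ⌊√60⌋ = 7; iterate m_{k+1} = d_k·a_k − m_k, d_{k+1} = (60 − m_{k+1}²)/d_k, a_{k+1} = ⌊(a₀ + m_{k+1})/d_{k+1}⌋ (starting m₀ = 0, d₀ = 1), with convergents p_k = a_k·p_{k-1} + p_{k-2}, q_k = a_k·q_{k-1} + q_{k-2} (p₋₁ = 1, q₋₁ = 0):
  k = 0: a₀ = 7; p₀/q₀ = 7/1; p₀² − 60·q₀² = 49 − 60 = -11.
  k = 1: m = 7, d = 11, a = ⌊(7 + 7)/11⌋ = 1; p/q = (1·7 + 1)/(1·1 + 0) = 8/1; p² − 60·q² = 64 − 60 = 4.
  k = 2: m = 4, d = 4, a = ⌊(7 + 4)/4⌋ = 2; p/q = (2·8 + 7)/(2·1 + 1) = 23/3; p² − 60·q² = 529 − 540 = -11.
  k = 3: m = 4, d = 11, a = ⌊(7 + 4)/11⌋ = 1; p/q = (1·23 + 8)/(1·3 + 1) = 31/4; p² − 60·q² = 961 − 960 = 1.
  The first convergent with p² − 60·q² = 1 gives the fundamental solution (x₁, y₁) = (31, 4).
Step 2: Apply the recurrence (x_{n+1}, y_{n+1}) = (x₁x_n + 60y₁y_n, x₁y_n + y₁x_n) repeatedly.
  From (x_1, y_1) = (31, 4): x_2 = 31·31 + 60·4·4 = 1921; y_2 = 31·4 + 4·31 = 248.
  From (x_2, y_2) = (1921, 248): x_3 = 31·1921 + 60·4·248 = 119071; y_3 = 31·248 + 4·1921 = 15372.
Step 3: Verify x_3² - 60·y_3² = 14177903041 - 14177903040 = 1 (should be 1). ✓

(x_1, y_1) = (31, 4); (x_3, y_3) = (119071, 15372).


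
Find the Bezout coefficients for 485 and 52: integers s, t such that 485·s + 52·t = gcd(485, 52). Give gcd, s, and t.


Euclidean algorithm on (485, 52) — divide until remainder is 0:
  485 = 9 · 52 + 17
  52 = 3 · 17 + 1
  17 = 17 · 1 + 0
gcd(485, 52) = 1.
Track Bezout coefficients alongside the remainders: start with r₀ = 485 = a·1 + b·0 (s = 1, t = 0) and r₁ = 52 = a·0 + b·1 (s = 0, t = 1); each new remainder r_{k+1} = r_{k-1} − q_k·r_k inherits s_{k+1} = s_{k-1} − q_k·s_k, t_{k+1} = t_{k-1} − q_k·t_k, so r_k = a·s_k + b·t_k at every step:
  q = 9: r = 17, s = 1 − 9·0 = 1, t = 0 − 9·1 = -9  (check: 485·1 + 52·(-9) = 17)
  q = 3: r = 1, s = 0 − 3·1 = -3, t = 1 − 3·(-9) = 28  (check: 485·(-3) + 52·28 = 1)
The row with r = 1 (the gcd) gives the Bezout coefficients s = -3, t = 28.
Result: 485 · (-3) + 52 · (28) = 1.

gcd(485, 52) = 1; s = -3, t = 28 (check: 485·(-3) + 52·28 = 1).


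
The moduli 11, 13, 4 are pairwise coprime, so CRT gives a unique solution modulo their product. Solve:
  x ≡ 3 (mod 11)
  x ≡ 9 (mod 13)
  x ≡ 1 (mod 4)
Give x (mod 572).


Moduli 11, 13, 4 are pairwise coprime; by CRT there is a unique solution modulo M = 11 · 13 · 4 = 572.
Solve pairwise, accumulating the modulus:
  Start with x ≡ 3 (mod 11).
  Combine with x ≡ 9 (mod 13): since gcd(11, 13) = 1, we get a unique residue mod 143.
    Write x = 3 + 11·t and substitute into x ≡ 9 (mod 13): 11·t ≡ 9 − 3 = 6 (mod 13).
    The inverse of 11 mod 13 is 6 (since 11·6 = 66 = 5·13 + 1), so t ≡ 6·6 = 36 ≡ 10 (mod 13).
    Then x = 3 + 11·10 = 113, valid modulo lcm(11, 13) = 143: x ≡ 113 (mod 143).
  Combine with x ≡ 1 (mod 4): since gcd(143, 4) = 1, we get a unique residue mod 572.
    Write x = 113 + 143·t and substitute into x ≡ 1 (mod 4): 143·t ≡ 1 − 113 = -112 (mod 4).
    Reduce coefficients mod 4: 3·t ≡ 0 (mod 4).
    The inverse of 3 mod 4 is 3 (since 3·3 = 9 = 2·4 + 1), so t ≡ 3·0 = 0 ≡ 0 (mod 4).
    Then x = 113 + 143·0 = 113, valid modulo lcm(143, 4) = 572: x ≡ 113 (mod 572).
Verify: 113 mod 11 = 3 ✓, 113 mod 13 = 9 ✓, 113 mod 4 = 1 ✓.

x ≡ 113 (mod 572).


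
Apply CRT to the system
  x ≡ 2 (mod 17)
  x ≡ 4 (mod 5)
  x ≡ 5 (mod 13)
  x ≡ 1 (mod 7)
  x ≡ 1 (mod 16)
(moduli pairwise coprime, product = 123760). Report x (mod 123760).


Product of moduli M = 17 · 5 · 13 · 7 · 16 = 123760.
Merge one congruence at a time:
  Start: x ≡ 2 (mod 17).
  Combine with x ≡ 4 (mod 5); new modulus lcm = 85.
    Write x = 2 + 17·t and substitute into x ≡ 4 (mod 5): 17·t ≡ 4 − 2 = 2 (mod 5).
    Reduce coefficients mod 5: 2·t ≡ 2 (mod 5).
    The inverse of 2 mod 5 is 3 (since 2·3 = 6 = 1·5 + 1), so t ≡ 3·2 = 6 ≡ 1 (mod 5).
    Then x = 2 + 17·1 = 19, valid modulo lcm(17, 5) = 85: x ≡ 19 (mod 85).
  Combine with x ≡ 5 (mod 13); new modulus lcm = 1105.
    Write x = 19 + 85·t and substitute into x ≡ 5 (mod 13): 85·t ≡ 5 − 19 = -14 (mod 13).
    Reduce coefficients mod 13: 7·t ≡ 12 (mod 13).
    The inverse of 7 mod 13 is 2 (since 7·2 = 14 = 1·13 + 1), so t ≡ 2·12 = 24 ≡ 11 (mod 13).
    Then x = 19 + 85·11 = 954, valid modulo lcm(85, 13) = 1105: x ≡ 954 (mod 1105).
  Combine with x ≡ 1 (mod 7); new modulus lcm = 7735.
    Write x = 954 + 1105·t and substitute into x ≡ 1 (mod 7): 1105·t ≡ 1 − 954 = -953 (mod 7).
    Reduce coefficients mod 7: 6·t ≡ 6 (mod 7).
    The inverse of 6 mod 7 is 6 (since 6·6 = 36 = 5·7 + 1), so t ≡ 6·6 = 36 ≡ 1 (mod 7).
    Then x = 954 + 1105·1 = 2059, valid modulo lcm(1105, 7) = 7735: x ≡ 2059 (mod 7735).
  Combine with x ≡ 1 (mod 16); new modulus lcm = 123760.
    Write x = 2059 + 7735·t and substitute into x ≡ 1 (mod 16): 7735·t ≡ 1 − 2059 = -2058 (mod 16).
    Reduce coefficients mod 16: 7·t ≡ 6 (mod 16).
    The inverse of 7 mod 16 is 7 (since 7·7 = 49 = 3·16 + 1), so t ≡ 7·6 = 42 ≡ 10 (mod 16).
    Then x = 2059 + 7735·10 = 79409, valid modulo lcm(7735, 16) = 123760: x ≡ 79409 (mod 123760).
Verify against each original: 79409 mod 17 = 2, 79409 mod 5 = 4, 79409 mod 13 = 5, 79409 mod 7 = 1, 79409 mod 16 = 1.

x ≡ 79409 (mod 123760).


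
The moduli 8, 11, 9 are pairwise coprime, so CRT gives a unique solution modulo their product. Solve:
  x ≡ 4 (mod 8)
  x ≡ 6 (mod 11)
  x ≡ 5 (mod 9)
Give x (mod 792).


Moduli 8, 11, 9 are pairwise coprime; by CRT there is a unique solution modulo M = 8 · 11 · 9 = 792.
Solve pairwise, accumulating the modulus:
  Start with x ≡ 4 (mod 8).
  Combine with x ≡ 6 (mod 11): since gcd(8, 11) = 1, we get a unique residue mod 88.
    Write x = 4 + 8·t and substitute into x ≡ 6 (mod 11): 8·t ≡ 6 − 4 = 2 (mod 11).
    The inverse of 8 mod 11 is 7 (since 8·7 = 56 = 5·11 + 1), so t ≡ 7·2 = 14 ≡ 3 (mod 11).
    Then x = 4 + 8·3 = 28, valid modulo lcm(8, 11) = 88: x ≡ 28 (mod 88).
  Combine with x ≡ 5 (mod 9): since gcd(88, 9) = 1, we get a unique residue mod 792.
    Write x = 28 + 88·t and substitute into x ≡ 5 (mod 9): 88·t ≡ 5 − 28 = -23 (mod 9).
    Reduce coefficients mod 9: 7·t ≡ 4 (mod 9).
    The inverse of 7 mod 9 is 4 (since 7·4 = 28 = 3·9 + 1), so t ≡ 4·4 = 16 ≡ 7 (mod 9).
    Then x = 28 + 88·7 = 644, valid modulo lcm(88, 9) = 792: x ≡ 644 (mod 792).
Verify: 644 mod 8 = 4 ✓, 644 mod 11 = 6 ✓, 644 mod 9 = 5 ✓.

x ≡ 644 (mod 792).


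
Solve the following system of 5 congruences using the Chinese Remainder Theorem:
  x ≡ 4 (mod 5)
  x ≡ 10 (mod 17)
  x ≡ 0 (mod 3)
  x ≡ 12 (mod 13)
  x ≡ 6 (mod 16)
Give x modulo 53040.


Product of moduli M = 5 · 17 · 3 · 13 · 16 = 53040.
Merge one congruence at a time:
  Start: x ≡ 4 (mod 5).
  Combine with x ≡ 10 (mod 17); new modulus lcm = 85.
    Write x = 4 + 5·t and substitute into x ≡ 10 (mod 17): 5·t ≡ 10 − 4 = 6 (mod 17).
    The inverse of 5 mod 17 is 7 (since 5·7 = 35 = 2·17 + 1), so t ≡ 7·6 = 42 ≡ 8 (mod 17).
    Then x = 4 + 5·8 = 44, valid modulo lcm(5, 17) = 85: x ≡ 44 (mod 85).
  Combine with x ≡ 0 (mod 3); new modulus lcm = 255.
    Write x = 44 + 85·t and substitute into x ≡ 0 (mod 3): 85·t ≡ 0 − 44 = -44 (mod 3).
    Reduce coefficients mod 3: 1·t ≡ 1 (mod 3).
    So t ≡ 1 (mod 3).
    Then x = 44 + 85·1 = 129, valid modulo lcm(85, 3) = 255: x ≡ 129 (mod 255).
  Combine with x ≡ 12 (mod 13); new modulus lcm = 3315.
    Write x = 129 + 255·t and substitute into x ≡ 12 (mod 13): 255·t ≡ 12 − 129 = -117 (mod 13).
    Reduce coefficients mod 13: 8·t ≡ 0 (mod 13).
    The inverse of 8 mod 13 is 5 (since 8·5 = 40 = 3·13 + 1), so t ≡ 5·0 = 0 ≡ 0 (mod 13).
    Then x = 129 + 255·0 = 129, valid modulo lcm(255, 13) = 3315: x ≡ 129 (mod 3315).
  Combine with x ≡ 6 (mod 16); new modulus lcm = 53040.
    Write x = 129 + 3315·t and substitute into x ≡ 6 (mod 16): 3315·t ≡ 6 − 129 = -123 (mod 16).
    Reduce coefficients mod 16: 3·t ≡ 5 (mod 16).
    The inverse of 3 mod 16 is 11 (since 3·11 = 33 = 2·16 + 1), so t ≡ 11·5 = 55 ≡ 7 (mod 16).
    Then x = 129 + 3315·7 = 23334, valid modulo lcm(3315, 16) = 53040: x ≡ 23334 (mod 53040).
Verify against each original: 23334 mod 5 = 4, 23334 mod 17 = 10, 23334 mod 3 = 0, 23334 mod 13 = 12, 23334 mod 16 = 6.

x ≡ 23334 (mod 53040).


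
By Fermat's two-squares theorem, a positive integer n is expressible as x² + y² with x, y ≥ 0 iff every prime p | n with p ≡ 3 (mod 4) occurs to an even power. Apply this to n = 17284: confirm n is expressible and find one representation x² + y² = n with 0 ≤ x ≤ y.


Step 1: Factor n = 17284 = 2^2 · 29 · 149.
Step 2: Check the mod-4 condition on each prime factor: 2 = 2 (special); 29 ≡ 1 (mod 4), exponent 1; 149 ≡ 1 (mod 4), exponent 1.
All primes ≡ 3 (mod 4) appear to even exponent (or don't appear), so by the two-squares theorem n IS expressible as a sum of two squares.
Step 3: Build a representation. Group n = k² · m with k = 2 and m = 29 · 149 = 4321 (a product of primes ≡ 1 (mod 4)); a representation of m scales to one of n via (k·x)² + (k·y)² = k²(x² + y²). Each prime p ≡ 1 (mod 4) is itself a sum of two squares; find a² by testing p − a² for a perfect square:
  29: 29 − 1² = 28, 29 − 2² = 25 = 5² ⇒ 29 = 2² + 5².
  149: 149 − 1² = 148, 149 − 2² = 145, 149 − 3² = 140, 149 − 4² = 133, 149 − 5² = 124, 149 − 6² = 113, 149 − 7² = 100 = 10² ⇒ 149 = 7² + 10².
  Combine using the Brahmagupta–Fibonacci identity (a² + b²)(c² + d²) = (ac − bd)² + (ad + bc)² = (ac + bd)² + (ad − bc)²:
  29 · 149 = 4321: from (2² + 5²)(7² + 10²), take (2·7 − 5·10, 2·10 + 5·7) = (14 − 50, 20 + 35) = (-36, 55); dropping signs (only squares matter) gives (36, 55); check 36² + 55² = 1296 + 3025 = 4321 ✓.
  Scale by k = 2: (2·36, 2·55) = (72, 110).
Step 4: Order so x ≤ y and verify: 72² + 110² = 5184 + 12100 = 17284 = n. ✓

n = 17284 = 72² + 110² (one valid representation with x ≤ y).


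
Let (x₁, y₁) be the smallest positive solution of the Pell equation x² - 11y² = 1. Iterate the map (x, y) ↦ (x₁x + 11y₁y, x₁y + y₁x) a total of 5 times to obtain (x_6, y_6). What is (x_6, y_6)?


Step 1: Find the fundamental solution (x₁, y₁) of x² - 11y² = 1.
  Expand √11 as a continued fraction. a₀ = ⌊√11⌋ = 3; iterate m_{k+1} = d_k·a_k − m_k, d_{k+1} = (11 − m_{k+1}²)/d_k, a_{k+1} = ⌊(a₀ + m_{k+1})/d_{k+1}⌋ (starting m₀ = 0, d₀ = 1), with convergents p_k = a_k·p_{k-1} + p_{k-2}, q_k = a_k·q_{k-1} + q_{k-2} (p₋₁ = 1, q₋₁ = 0):
  k = 0: a₀ = 3; p₀/q₀ = 3/1; p₀² − 11·q₀² = 9 − 11 = -2.
  k = 1: m = 3, d = 2, a = ⌊(3 + 3)/2⌋ = 3; p/q = (3·3 + 1)/(3·1 + 0) = 10/3; p² − 11·q² = 100 − 99 = 1.
  The first convergent with p² − 11·q² = 1 gives the fundamental solution (x₁, y₁) = (10, 3).
Step 2: Apply the recurrence (x_{n+1}, y_{n+1}) = (x₁x_n + 11y₁y_n, x₁y_n + y₁x_n) repeatedly.
  From (x_1, y_1) = (10, 3): x_2 = 10·10 + 11·3·3 = 199; y_2 = 10·3 + 3·10 = 60.
  From (x_2, y_2) = (199, 60): x_3 = 10·199 + 11·3·60 = 3970; y_3 = 10·60 + 3·199 = 1197.
  From (x_3, y_3) = (3970, 1197): x_4 = 10·3970 + 11·3·1197 = 79201; y_4 = 10·1197 + 3·3970 = 23880.
  From (x_4, y_4) = (79201, 23880): x_5 = 10·79201 + 11·3·23880 = 1580050; y_5 = 10·23880 + 3·79201 = 476403.
  From (x_5, y_5) = (1580050, 476403): x_6 = 10·1580050 + 11·3·476403 = 31521799; y_6 = 10·476403 + 3·1580050 = 9504180.
Step 3: Verify x_6² - 11·y_6² = 993623812196401 - 993623812196400 = 1 (should be 1). ✓

(x_1, y_1) = (10, 3); (x_6, y_6) = (31521799, 9504180).


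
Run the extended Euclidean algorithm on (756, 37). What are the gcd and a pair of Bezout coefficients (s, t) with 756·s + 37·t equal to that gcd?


Euclidean algorithm on (756, 37) — divide until remainder is 0:
  756 = 20 · 37 + 16
  37 = 2 · 16 + 5
  16 = 3 · 5 + 1
  5 = 5 · 1 + 0
gcd(756, 37) = 1.
Track Bezout coefficients alongside the remainders: start with r₀ = 756 = a·1 + b·0 (s = 1, t = 0) and r₁ = 37 = a·0 + b·1 (s = 0, t = 1); each new remainder r_{k+1} = r_{k-1} − q_k·r_k inherits s_{k+1} = s_{k-1} − q_k·s_k, t_{k+1} = t_{k-1} − q_k·t_k, so r_k = a·s_k + b·t_k at every step:
  q = 20: r = 16, s = 1 − 20·0 = 1, t = 0 − 20·1 = -20  (check: 756·1 + 37·(-20) = 16)
  q = 2: r = 5, s = 0 − 2·1 = -2, t = 1 − 2·(-20) = 41  (check: 756·(-2) + 37·41 = 5)
  q = 3: r = 1, s = 1 − 3·(-2) = 7, t = -20 − 3·41 = -143  (check: 756·7 + 37·(-143) = 1)
The row with r = 1 (the gcd) gives the Bezout coefficients s = 7, t = -143.
Result: 756 · (7) + 37 · (-143) = 1.

gcd(756, 37) = 1; s = 7, t = -143 (check: 756·7 + 37·(-143) = 1).


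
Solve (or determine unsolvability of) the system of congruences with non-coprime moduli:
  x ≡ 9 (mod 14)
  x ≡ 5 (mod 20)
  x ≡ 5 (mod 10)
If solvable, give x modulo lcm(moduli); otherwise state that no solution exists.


Moduli 14, 20, 10 are not pairwise coprime, so CRT works modulo lcm(m_i) when all pairwise compatibility conditions hold.
Pairwise compatibility: gcd(m_i, m_j) must divide a_i - a_j for every pair.
Merge one congruence at a time:
  Start: x ≡ 9 (mod 14).
  Combine with x ≡ 5 (mod 20): gcd(14, 20) = 2; 5 - 9 = -4, which IS divisible by 2, so compatible.
    Write x = 9 + 14·t and substitute into x ≡ 5 (mod 20): 14·t ≡ 5 − 9 = -4 (mod 20).
    Divide the congruence (and modulus) by g = 2: 7·t ≡ -2 (mod 10).
    Reduce coefficients mod 10: 7·t ≡ 8 (mod 10).
    The inverse of 7 mod 10 is 3 (since 7·3 = 21 = 2·10 + 1), so t ≡ 3·8 = 24 ≡ 4 (mod 10).
    Then x = 9 + 14·4 = 65, valid modulo lcm(14, 20) = 140: x ≡ 65 (mod 140).
  Combine with x ≡ 5 (mod 10): gcd(140, 10) = 10; 5 - 65 = -60, which IS divisible by 10, so compatible.
    Write x = 65 + 140·t and substitute into x ≡ 5 (mod 10): 140·t ≡ 5 − 65 = -60 (mod 10).
    Divide the congruence (and modulus) by g = 10: 14·t ≡ -6 (mod 1).
    Modulo 1 every t works; take t = 0.
    Then x = 65 + 140·0 = 65, valid modulo lcm(140, 10) = 140: x ≡ 65 (mod 140).
Verify: 65 mod 14 = 9, 65 mod 20 = 5, 65 mod 10 = 5.

x ≡ 65 (mod 140).


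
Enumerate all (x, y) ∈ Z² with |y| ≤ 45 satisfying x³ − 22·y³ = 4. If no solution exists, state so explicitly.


The equation is x³ - 22y³ = 4. For fixed y, x³ = 22·y³ + 4, so a solution requires the RHS to be a perfect cube.
Strategy: iterate y from -45 to 45, compute RHS = 22·y³ + 4, and check whether it is a (positive or negative) perfect cube.
Check small values of y:
  y = 0: RHS = 4 is not a perfect cube.
  y = 1: RHS = 26 is not a perfect cube.
  y = -1: RHS = -18 is not a perfect cube.
  y = 2: RHS = 180 is not a perfect cube.
  y = -2: RHS = -172 is not a perfect cube.
  y = 3: RHS = 598 is not a perfect cube.
  y = -3: RHS = -590 is not a perfect cube.
Continuing the search up to |y| = 45 finds no solutions either.
No (x, y) in the scanned range satisfies the equation.

No integer solutions with |y| ≤ 45.


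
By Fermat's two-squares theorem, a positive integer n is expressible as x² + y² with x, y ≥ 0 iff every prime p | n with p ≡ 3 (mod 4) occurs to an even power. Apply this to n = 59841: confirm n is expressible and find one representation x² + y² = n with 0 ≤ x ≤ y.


Step 1: Factor n = 59841 = 3^2 · 61 · 109.
Step 2: Check the mod-4 condition on each prime factor: 3 ≡ 3 (mod 4), exponent 2 (must be even); 61 ≡ 1 (mod 4), exponent 1; 109 ≡ 1 (mod 4), exponent 1.
All primes ≡ 3 (mod 4) appear to even exponent (or don't appear), so by the two-squares theorem n IS expressible as a sum of two squares.
Step 3: Build a representation. Group n = k² · m with k = 3 and m = 61 · 109 = 6649 (a product of primes ≡ 1 (mod 4)); a representation of m scales to one of n via (k·x)² + (k·y)² = k²(x² + y²). Each prime p ≡ 1 (mod 4) is itself a sum of two squares; find a² by testing p − a² for a perfect square:
  61: 61 − 1² = 60, 61 − 2² = 57, 61 − 3² = 52, 61 − 4² = 45, 61 − 5² = 36 = 6² ⇒ 61 = 5² + 6².
  109: 109 − 1² = 108, 109 − 2² = 105, 109 − 3² = 100 = 10² ⇒ 109 = 3² + 10².
  Combine using the Brahmagupta–Fibonacci identity (a² + b²)(c² + d²) = (ac − bd)² + (ad + bc)² = (ac + bd)² + (ad − bc)²:
  61 · 109 = 6649: from (5² + 6²)(3² + 10²), take (5·3 − 6·10, 5·10 + 6·3) = (15 − 60, 50 + 18) = (-45, 68); dropping signs (only squares matter) gives (45, 68); check 45² + 68² = 2025 + 4624 = 6649 ✓.
  Scale by k = 3: (3·45, 3·68) = (135, 204).
Step 4: Order so x ≤ y and verify: 135² + 204² = 18225 + 41616 = 59841 = n. ✓

n = 59841 = 135² + 204² (one valid representation with x ≤ y).
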